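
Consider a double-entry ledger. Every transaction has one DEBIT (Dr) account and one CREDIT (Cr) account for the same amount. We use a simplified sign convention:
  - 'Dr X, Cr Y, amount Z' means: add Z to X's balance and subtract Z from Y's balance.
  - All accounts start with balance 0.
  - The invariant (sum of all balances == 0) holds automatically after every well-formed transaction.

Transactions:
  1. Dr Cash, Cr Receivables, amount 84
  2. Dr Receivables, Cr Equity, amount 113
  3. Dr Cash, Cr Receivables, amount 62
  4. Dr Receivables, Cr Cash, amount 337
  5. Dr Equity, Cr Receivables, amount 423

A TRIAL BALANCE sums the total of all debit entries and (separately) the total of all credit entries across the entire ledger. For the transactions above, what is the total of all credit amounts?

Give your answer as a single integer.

Answer: 1019

Derivation:
Txn 1: credit+=84
Txn 2: credit+=113
Txn 3: credit+=62
Txn 4: credit+=337
Txn 5: credit+=423
Total credits = 1019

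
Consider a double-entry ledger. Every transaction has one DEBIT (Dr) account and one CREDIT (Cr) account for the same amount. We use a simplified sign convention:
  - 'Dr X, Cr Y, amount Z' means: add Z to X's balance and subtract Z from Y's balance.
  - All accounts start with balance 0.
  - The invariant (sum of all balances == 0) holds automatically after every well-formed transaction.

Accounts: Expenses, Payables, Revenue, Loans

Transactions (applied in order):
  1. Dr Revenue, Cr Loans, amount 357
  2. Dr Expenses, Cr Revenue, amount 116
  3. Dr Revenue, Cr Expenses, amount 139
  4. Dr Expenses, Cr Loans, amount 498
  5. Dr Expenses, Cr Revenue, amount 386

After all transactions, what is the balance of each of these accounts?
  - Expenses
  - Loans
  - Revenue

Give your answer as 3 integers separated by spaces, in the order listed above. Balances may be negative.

Answer: 861 -855 -6

Derivation:
After txn 1 (Dr Revenue, Cr Loans, amount 357): Loans=-357 Revenue=357
After txn 2 (Dr Expenses, Cr Revenue, amount 116): Expenses=116 Loans=-357 Revenue=241
After txn 3 (Dr Revenue, Cr Expenses, amount 139): Expenses=-23 Loans=-357 Revenue=380
After txn 4 (Dr Expenses, Cr Loans, amount 498): Expenses=475 Loans=-855 Revenue=380
After txn 5 (Dr Expenses, Cr Revenue, amount 386): Expenses=861 Loans=-855 Revenue=-6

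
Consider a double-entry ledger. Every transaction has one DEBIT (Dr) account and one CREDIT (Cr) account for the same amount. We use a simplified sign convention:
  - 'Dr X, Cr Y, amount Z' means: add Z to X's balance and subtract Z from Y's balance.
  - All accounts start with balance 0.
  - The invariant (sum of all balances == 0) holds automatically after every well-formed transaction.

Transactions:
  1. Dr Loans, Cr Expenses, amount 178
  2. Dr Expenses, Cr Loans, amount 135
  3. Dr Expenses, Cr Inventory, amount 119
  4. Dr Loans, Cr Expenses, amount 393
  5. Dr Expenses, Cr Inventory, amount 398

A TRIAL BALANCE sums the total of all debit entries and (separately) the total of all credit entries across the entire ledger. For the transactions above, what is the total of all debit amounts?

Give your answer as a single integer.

Answer: 1223

Derivation:
Txn 1: debit+=178
Txn 2: debit+=135
Txn 3: debit+=119
Txn 4: debit+=393
Txn 5: debit+=398
Total debits = 1223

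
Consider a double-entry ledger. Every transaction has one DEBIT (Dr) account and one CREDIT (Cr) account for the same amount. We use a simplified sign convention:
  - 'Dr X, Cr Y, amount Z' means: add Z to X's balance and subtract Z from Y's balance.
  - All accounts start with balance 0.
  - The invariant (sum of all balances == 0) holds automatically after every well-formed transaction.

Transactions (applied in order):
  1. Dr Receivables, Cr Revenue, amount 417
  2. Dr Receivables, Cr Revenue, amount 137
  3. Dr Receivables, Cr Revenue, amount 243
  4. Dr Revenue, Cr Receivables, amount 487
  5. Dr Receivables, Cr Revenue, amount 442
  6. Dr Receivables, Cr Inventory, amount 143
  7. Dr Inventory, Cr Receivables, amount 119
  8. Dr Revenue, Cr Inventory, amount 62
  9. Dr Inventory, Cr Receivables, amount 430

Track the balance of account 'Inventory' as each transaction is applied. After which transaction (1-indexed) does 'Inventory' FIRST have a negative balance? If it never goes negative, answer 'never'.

After txn 1: Inventory=0
After txn 2: Inventory=0
After txn 3: Inventory=0
After txn 4: Inventory=0
After txn 5: Inventory=0
After txn 6: Inventory=-143

Answer: 6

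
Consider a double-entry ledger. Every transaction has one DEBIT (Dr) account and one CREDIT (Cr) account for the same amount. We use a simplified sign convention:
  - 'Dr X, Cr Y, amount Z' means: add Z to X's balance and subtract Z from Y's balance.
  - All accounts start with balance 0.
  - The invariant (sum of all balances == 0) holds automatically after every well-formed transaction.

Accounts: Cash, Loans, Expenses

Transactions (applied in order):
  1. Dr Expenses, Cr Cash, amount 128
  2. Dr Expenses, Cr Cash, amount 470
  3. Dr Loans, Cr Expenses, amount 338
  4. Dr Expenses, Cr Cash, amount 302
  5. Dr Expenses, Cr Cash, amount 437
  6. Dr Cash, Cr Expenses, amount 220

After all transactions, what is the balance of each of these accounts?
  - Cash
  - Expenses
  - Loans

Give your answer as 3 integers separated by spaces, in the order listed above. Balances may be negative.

After txn 1 (Dr Expenses, Cr Cash, amount 128): Cash=-128 Expenses=128
After txn 2 (Dr Expenses, Cr Cash, amount 470): Cash=-598 Expenses=598
After txn 3 (Dr Loans, Cr Expenses, amount 338): Cash=-598 Expenses=260 Loans=338
After txn 4 (Dr Expenses, Cr Cash, amount 302): Cash=-900 Expenses=562 Loans=338
After txn 5 (Dr Expenses, Cr Cash, amount 437): Cash=-1337 Expenses=999 Loans=338
After txn 6 (Dr Cash, Cr Expenses, amount 220): Cash=-1117 Expenses=779 Loans=338

Answer: -1117 779 338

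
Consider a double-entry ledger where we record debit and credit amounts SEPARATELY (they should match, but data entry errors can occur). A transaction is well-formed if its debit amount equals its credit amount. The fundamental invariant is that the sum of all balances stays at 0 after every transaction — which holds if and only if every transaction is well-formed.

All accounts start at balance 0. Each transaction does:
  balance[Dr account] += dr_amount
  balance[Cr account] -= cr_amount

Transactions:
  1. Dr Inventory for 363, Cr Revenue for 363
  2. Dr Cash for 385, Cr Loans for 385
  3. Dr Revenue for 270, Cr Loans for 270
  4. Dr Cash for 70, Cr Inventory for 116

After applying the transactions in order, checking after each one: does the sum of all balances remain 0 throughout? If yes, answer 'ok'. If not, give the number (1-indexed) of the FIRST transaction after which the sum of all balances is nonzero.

Answer: 4

Derivation:
After txn 1: dr=363 cr=363 sum_balances=0
After txn 2: dr=385 cr=385 sum_balances=0
After txn 3: dr=270 cr=270 sum_balances=0
After txn 4: dr=70 cr=116 sum_balances=-46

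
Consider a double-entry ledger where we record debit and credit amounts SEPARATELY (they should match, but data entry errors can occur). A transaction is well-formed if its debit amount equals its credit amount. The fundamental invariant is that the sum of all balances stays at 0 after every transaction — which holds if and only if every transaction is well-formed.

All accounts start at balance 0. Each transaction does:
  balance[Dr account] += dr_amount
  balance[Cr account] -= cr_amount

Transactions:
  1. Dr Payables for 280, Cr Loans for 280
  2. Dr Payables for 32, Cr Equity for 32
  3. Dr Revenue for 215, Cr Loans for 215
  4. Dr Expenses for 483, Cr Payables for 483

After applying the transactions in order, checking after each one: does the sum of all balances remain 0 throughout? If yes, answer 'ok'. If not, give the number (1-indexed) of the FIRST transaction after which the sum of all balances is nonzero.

After txn 1: dr=280 cr=280 sum_balances=0
After txn 2: dr=32 cr=32 sum_balances=0
After txn 3: dr=215 cr=215 sum_balances=0
After txn 4: dr=483 cr=483 sum_balances=0

Answer: ok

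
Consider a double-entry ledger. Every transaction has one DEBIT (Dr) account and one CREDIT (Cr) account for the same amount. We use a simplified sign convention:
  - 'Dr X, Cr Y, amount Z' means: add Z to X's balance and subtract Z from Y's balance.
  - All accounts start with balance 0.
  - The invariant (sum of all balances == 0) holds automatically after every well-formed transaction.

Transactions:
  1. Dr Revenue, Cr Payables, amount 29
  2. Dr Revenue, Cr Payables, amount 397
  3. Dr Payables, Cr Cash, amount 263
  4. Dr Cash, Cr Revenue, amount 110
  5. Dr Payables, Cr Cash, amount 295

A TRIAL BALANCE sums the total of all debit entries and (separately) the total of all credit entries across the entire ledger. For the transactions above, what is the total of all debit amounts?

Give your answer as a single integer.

Txn 1: debit+=29
Txn 2: debit+=397
Txn 3: debit+=263
Txn 4: debit+=110
Txn 5: debit+=295
Total debits = 1094

Answer: 1094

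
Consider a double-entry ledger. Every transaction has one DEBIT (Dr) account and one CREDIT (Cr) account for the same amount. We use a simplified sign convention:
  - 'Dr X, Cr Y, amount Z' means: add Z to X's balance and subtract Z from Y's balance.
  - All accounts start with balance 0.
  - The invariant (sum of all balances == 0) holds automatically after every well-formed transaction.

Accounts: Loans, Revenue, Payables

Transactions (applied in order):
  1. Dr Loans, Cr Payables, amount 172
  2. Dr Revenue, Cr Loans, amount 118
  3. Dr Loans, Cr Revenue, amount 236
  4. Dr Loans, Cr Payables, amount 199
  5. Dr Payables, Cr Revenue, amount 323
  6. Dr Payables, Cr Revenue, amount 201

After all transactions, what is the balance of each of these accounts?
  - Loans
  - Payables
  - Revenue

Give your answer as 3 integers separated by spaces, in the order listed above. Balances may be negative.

After txn 1 (Dr Loans, Cr Payables, amount 172): Loans=172 Payables=-172
After txn 2 (Dr Revenue, Cr Loans, amount 118): Loans=54 Payables=-172 Revenue=118
After txn 3 (Dr Loans, Cr Revenue, amount 236): Loans=290 Payables=-172 Revenue=-118
After txn 4 (Dr Loans, Cr Payables, amount 199): Loans=489 Payables=-371 Revenue=-118
After txn 5 (Dr Payables, Cr Revenue, amount 323): Loans=489 Payables=-48 Revenue=-441
After txn 6 (Dr Payables, Cr Revenue, amount 201): Loans=489 Payables=153 Revenue=-642

Answer: 489 153 -642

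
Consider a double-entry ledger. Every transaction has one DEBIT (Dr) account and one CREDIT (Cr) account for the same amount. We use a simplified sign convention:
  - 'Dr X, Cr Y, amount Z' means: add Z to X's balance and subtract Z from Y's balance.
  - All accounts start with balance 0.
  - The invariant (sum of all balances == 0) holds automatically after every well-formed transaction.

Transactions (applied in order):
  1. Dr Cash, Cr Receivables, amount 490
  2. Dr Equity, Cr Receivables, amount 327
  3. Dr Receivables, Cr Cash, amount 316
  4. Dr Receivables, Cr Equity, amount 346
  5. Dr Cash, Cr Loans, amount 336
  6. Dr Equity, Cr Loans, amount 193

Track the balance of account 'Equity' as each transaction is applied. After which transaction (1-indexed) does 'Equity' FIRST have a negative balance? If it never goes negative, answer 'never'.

Answer: 4

Derivation:
After txn 1: Equity=0
After txn 2: Equity=327
After txn 3: Equity=327
After txn 4: Equity=-19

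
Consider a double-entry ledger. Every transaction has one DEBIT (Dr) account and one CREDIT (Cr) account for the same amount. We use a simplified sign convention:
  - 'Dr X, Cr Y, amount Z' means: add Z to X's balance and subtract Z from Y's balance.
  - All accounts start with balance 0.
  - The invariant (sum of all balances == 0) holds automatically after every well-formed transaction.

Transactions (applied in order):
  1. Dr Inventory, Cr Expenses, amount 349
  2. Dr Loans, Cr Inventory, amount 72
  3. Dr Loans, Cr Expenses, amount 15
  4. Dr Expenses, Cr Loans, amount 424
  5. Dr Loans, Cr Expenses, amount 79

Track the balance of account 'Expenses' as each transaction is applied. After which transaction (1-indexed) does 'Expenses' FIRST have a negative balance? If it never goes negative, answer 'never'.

Answer: 1

Derivation:
After txn 1: Expenses=-349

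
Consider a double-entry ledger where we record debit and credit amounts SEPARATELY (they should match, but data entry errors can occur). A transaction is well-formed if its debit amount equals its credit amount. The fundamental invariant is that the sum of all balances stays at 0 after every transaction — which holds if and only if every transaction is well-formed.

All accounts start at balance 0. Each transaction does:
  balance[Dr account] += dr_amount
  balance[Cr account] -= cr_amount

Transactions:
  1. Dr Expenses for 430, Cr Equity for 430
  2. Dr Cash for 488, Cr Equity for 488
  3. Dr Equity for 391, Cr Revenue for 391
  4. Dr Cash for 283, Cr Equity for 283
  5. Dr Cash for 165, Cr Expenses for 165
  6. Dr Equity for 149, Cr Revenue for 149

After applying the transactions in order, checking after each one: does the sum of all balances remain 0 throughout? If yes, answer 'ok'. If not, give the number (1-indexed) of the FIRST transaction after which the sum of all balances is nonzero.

Answer: ok

Derivation:
After txn 1: dr=430 cr=430 sum_balances=0
After txn 2: dr=488 cr=488 sum_balances=0
After txn 3: dr=391 cr=391 sum_balances=0
After txn 4: dr=283 cr=283 sum_balances=0
After txn 5: dr=165 cr=165 sum_balances=0
After txn 6: dr=149 cr=149 sum_balances=0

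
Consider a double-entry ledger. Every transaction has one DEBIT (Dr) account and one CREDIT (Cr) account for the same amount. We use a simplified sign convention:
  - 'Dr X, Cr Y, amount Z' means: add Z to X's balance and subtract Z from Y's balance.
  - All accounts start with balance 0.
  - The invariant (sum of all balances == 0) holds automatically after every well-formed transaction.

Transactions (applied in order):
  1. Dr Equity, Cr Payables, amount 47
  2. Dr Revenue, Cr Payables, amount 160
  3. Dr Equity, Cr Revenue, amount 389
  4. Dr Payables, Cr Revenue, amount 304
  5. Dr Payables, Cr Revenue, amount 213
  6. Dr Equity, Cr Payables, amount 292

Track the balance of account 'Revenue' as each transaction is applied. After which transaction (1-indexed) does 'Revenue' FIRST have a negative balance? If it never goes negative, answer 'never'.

After txn 1: Revenue=0
After txn 2: Revenue=160
After txn 3: Revenue=-229

Answer: 3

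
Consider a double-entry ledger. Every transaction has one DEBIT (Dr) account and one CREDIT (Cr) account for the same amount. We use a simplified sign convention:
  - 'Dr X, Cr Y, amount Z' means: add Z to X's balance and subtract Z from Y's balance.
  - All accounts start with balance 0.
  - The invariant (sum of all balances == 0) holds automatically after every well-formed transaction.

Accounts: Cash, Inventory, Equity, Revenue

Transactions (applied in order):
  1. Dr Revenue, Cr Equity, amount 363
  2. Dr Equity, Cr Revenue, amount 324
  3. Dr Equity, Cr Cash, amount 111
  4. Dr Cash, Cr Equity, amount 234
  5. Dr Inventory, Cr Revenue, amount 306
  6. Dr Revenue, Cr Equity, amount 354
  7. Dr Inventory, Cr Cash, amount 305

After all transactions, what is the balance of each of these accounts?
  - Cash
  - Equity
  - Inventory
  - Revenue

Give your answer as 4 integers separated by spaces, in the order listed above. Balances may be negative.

Answer: -182 -516 611 87

Derivation:
After txn 1 (Dr Revenue, Cr Equity, amount 363): Equity=-363 Revenue=363
After txn 2 (Dr Equity, Cr Revenue, amount 324): Equity=-39 Revenue=39
After txn 3 (Dr Equity, Cr Cash, amount 111): Cash=-111 Equity=72 Revenue=39
After txn 4 (Dr Cash, Cr Equity, amount 234): Cash=123 Equity=-162 Revenue=39
After txn 5 (Dr Inventory, Cr Revenue, amount 306): Cash=123 Equity=-162 Inventory=306 Revenue=-267
After txn 6 (Dr Revenue, Cr Equity, amount 354): Cash=123 Equity=-516 Inventory=306 Revenue=87
After txn 7 (Dr Inventory, Cr Cash, amount 305): Cash=-182 Equity=-516 Inventory=611 Revenue=87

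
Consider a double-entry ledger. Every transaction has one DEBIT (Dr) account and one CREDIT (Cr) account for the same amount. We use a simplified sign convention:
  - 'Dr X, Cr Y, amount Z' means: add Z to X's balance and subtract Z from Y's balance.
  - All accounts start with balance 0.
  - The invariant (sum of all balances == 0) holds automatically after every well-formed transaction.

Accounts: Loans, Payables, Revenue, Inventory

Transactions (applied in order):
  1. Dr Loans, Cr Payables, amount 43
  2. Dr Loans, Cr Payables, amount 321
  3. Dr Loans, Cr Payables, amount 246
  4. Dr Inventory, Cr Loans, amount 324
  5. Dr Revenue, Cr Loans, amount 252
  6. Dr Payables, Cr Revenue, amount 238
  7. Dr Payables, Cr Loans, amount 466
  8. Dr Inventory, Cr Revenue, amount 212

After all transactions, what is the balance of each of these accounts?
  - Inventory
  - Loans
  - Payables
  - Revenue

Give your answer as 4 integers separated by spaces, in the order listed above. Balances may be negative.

After txn 1 (Dr Loans, Cr Payables, amount 43): Loans=43 Payables=-43
After txn 2 (Dr Loans, Cr Payables, amount 321): Loans=364 Payables=-364
After txn 3 (Dr Loans, Cr Payables, amount 246): Loans=610 Payables=-610
After txn 4 (Dr Inventory, Cr Loans, amount 324): Inventory=324 Loans=286 Payables=-610
After txn 5 (Dr Revenue, Cr Loans, amount 252): Inventory=324 Loans=34 Payables=-610 Revenue=252
After txn 6 (Dr Payables, Cr Revenue, amount 238): Inventory=324 Loans=34 Payables=-372 Revenue=14
After txn 7 (Dr Payables, Cr Loans, amount 466): Inventory=324 Loans=-432 Payables=94 Revenue=14
After txn 8 (Dr Inventory, Cr Revenue, amount 212): Inventory=536 Loans=-432 Payables=94 Revenue=-198

Answer: 536 -432 94 -198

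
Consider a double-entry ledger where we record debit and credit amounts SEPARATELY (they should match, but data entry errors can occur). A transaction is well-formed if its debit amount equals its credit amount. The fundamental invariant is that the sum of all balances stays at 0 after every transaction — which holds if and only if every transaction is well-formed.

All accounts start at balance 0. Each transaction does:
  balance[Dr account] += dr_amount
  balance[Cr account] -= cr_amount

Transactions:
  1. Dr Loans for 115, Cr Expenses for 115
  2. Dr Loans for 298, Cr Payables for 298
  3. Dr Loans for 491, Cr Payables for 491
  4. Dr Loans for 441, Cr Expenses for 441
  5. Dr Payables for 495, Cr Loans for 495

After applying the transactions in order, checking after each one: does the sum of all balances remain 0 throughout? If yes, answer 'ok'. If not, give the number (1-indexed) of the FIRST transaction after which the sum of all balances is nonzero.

Answer: ok

Derivation:
After txn 1: dr=115 cr=115 sum_balances=0
After txn 2: dr=298 cr=298 sum_balances=0
After txn 3: dr=491 cr=491 sum_balances=0
After txn 4: dr=441 cr=441 sum_balances=0
After txn 5: dr=495 cr=495 sum_balances=0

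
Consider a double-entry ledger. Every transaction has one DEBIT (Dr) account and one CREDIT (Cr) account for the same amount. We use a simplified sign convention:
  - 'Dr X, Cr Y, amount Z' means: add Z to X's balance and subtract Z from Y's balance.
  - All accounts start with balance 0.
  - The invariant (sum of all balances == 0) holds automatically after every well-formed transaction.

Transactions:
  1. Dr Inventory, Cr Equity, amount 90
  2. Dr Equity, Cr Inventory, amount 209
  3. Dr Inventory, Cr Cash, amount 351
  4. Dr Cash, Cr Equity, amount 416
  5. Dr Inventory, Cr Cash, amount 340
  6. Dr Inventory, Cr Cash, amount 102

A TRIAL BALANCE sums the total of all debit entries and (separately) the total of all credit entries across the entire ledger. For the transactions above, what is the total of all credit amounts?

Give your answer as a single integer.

Txn 1: credit+=90
Txn 2: credit+=209
Txn 3: credit+=351
Txn 4: credit+=416
Txn 5: credit+=340
Txn 6: credit+=102
Total credits = 1508

Answer: 1508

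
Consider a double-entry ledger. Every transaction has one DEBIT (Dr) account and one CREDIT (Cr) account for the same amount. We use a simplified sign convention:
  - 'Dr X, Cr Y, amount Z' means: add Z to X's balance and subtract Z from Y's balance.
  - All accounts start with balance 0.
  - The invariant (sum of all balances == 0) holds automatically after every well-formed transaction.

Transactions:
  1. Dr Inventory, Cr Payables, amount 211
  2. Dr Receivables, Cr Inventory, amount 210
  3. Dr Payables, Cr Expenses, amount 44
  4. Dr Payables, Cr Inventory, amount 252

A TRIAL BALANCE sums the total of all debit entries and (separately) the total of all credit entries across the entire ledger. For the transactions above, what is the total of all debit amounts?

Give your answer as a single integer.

Answer: 717

Derivation:
Txn 1: debit+=211
Txn 2: debit+=210
Txn 3: debit+=44
Txn 4: debit+=252
Total debits = 717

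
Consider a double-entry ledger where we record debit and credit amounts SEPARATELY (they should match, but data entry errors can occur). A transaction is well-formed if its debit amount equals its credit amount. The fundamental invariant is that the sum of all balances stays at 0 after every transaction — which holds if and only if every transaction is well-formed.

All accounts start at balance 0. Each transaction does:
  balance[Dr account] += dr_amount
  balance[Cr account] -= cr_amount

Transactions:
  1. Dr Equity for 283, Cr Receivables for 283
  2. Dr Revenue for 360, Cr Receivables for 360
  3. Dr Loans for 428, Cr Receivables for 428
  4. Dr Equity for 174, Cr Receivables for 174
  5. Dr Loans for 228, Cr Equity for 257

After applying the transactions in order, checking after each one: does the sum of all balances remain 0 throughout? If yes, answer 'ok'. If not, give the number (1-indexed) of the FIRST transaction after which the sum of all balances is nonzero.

Answer: 5

Derivation:
After txn 1: dr=283 cr=283 sum_balances=0
After txn 2: dr=360 cr=360 sum_balances=0
After txn 3: dr=428 cr=428 sum_balances=0
After txn 4: dr=174 cr=174 sum_balances=0
After txn 5: dr=228 cr=257 sum_balances=-29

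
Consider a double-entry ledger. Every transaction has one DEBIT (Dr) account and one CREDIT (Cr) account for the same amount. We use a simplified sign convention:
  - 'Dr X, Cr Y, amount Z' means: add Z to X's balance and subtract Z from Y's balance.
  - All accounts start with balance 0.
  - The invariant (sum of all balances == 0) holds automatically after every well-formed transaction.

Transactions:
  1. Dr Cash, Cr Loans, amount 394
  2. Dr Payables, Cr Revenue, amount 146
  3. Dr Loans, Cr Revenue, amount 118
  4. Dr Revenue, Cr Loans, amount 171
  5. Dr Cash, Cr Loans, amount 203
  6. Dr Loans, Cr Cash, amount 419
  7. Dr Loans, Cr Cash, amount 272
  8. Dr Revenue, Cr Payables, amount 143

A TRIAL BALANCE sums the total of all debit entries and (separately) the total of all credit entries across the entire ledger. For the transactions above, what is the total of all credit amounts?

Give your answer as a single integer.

Txn 1: credit+=394
Txn 2: credit+=146
Txn 3: credit+=118
Txn 4: credit+=171
Txn 5: credit+=203
Txn 6: credit+=419
Txn 7: credit+=272
Txn 8: credit+=143
Total credits = 1866

Answer: 1866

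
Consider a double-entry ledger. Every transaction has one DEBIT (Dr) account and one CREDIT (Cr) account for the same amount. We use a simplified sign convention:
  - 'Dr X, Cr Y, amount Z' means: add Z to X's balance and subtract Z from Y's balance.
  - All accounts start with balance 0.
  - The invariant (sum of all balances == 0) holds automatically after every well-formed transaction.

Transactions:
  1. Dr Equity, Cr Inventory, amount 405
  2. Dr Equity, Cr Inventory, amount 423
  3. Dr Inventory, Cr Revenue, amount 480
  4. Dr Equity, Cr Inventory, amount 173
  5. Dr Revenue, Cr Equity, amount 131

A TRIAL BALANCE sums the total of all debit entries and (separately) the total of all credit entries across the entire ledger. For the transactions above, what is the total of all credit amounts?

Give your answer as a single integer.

Txn 1: credit+=405
Txn 2: credit+=423
Txn 3: credit+=480
Txn 4: credit+=173
Txn 5: credit+=131
Total credits = 1612

Answer: 1612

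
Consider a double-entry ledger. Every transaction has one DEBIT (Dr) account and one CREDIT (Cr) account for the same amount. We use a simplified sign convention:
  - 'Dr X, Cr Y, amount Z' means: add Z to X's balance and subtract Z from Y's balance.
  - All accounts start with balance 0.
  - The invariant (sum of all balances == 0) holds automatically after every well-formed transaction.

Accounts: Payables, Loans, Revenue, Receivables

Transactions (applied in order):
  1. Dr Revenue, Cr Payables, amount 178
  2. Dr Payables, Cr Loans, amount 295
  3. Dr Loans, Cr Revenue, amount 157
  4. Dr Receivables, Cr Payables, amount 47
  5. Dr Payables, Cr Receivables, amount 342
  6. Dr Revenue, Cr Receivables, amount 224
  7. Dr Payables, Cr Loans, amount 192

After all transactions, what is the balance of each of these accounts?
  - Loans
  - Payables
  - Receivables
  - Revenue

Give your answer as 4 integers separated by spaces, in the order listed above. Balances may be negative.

After txn 1 (Dr Revenue, Cr Payables, amount 178): Payables=-178 Revenue=178
After txn 2 (Dr Payables, Cr Loans, amount 295): Loans=-295 Payables=117 Revenue=178
After txn 3 (Dr Loans, Cr Revenue, amount 157): Loans=-138 Payables=117 Revenue=21
After txn 4 (Dr Receivables, Cr Payables, amount 47): Loans=-138 Payables=70 Receivables=47 Revenue=21
After txn 5 (Dr Payables, Cr Receivables, amount 342): Loans=-138 Payables=412 Receivables=-295 Revenue=21
After txn 6 (Dr Revenue, Cr Receivables, amount 224): Loans=-138 Payables=412 Receivables=-519 Revenue=245
After txn 7 (Dr Payables, Cr Loans, amount 192): Loans=-330 Payables=604 Receivables=-519 Revenue=245

Answer: -330 604 -519 245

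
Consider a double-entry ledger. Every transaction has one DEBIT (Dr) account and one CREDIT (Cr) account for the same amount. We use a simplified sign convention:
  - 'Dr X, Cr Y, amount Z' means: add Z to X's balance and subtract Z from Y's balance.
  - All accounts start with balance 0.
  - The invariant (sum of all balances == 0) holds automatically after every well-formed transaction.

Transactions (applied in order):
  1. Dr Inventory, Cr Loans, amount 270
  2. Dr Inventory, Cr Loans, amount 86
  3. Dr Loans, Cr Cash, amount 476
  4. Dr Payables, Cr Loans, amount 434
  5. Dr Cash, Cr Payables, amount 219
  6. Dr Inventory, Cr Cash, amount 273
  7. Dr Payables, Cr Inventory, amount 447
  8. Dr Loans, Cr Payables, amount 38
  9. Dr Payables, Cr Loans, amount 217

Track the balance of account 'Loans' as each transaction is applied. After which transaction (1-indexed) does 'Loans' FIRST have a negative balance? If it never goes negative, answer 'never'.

Answer: 1

Derivation:
After txn 1: Loans=-270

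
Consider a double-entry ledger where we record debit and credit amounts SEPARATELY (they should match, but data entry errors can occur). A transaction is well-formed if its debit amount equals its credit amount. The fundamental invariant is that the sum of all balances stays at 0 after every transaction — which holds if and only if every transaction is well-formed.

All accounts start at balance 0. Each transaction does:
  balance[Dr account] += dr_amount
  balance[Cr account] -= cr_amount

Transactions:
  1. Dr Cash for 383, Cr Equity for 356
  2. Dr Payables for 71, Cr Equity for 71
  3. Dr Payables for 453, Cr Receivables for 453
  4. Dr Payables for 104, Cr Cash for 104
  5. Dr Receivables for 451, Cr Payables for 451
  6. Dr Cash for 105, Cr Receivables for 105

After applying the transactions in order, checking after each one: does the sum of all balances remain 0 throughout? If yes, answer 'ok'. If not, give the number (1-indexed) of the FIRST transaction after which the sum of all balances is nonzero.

Answer: 1

Derivation:
After txn 1: dr=383 cr=356 sum_balances=27
After txn 2: dr=71 cr=71 sum_balances=27
After txn 3: dr=453 cr=453 sum_balances=27
After txn 4: dr=104 cr=104 sum_balances=27
After txn 5: dr=451 cr=451 sum_balances=27
After txn 6: dr=105 cr=105 sum_balances=27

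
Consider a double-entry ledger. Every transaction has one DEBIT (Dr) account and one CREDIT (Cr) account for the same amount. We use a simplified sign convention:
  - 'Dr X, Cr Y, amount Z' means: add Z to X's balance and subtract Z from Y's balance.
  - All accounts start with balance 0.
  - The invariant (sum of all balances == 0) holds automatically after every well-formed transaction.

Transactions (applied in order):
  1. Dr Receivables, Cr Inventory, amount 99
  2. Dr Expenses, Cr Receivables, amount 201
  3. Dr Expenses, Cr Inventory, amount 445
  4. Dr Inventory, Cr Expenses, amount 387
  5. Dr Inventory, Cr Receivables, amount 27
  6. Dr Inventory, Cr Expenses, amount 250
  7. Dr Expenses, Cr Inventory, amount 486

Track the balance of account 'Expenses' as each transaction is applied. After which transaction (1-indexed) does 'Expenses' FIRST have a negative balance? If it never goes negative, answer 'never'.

After txn 1: Expenses=0
After txn 2: Expenses=201
After txn 3: Expenses=646
After txn 4: Expenses=259
After txn 5: Expenses=259
After txn 6: Expenses=9
After txn 7: Expenses=495

Answer: never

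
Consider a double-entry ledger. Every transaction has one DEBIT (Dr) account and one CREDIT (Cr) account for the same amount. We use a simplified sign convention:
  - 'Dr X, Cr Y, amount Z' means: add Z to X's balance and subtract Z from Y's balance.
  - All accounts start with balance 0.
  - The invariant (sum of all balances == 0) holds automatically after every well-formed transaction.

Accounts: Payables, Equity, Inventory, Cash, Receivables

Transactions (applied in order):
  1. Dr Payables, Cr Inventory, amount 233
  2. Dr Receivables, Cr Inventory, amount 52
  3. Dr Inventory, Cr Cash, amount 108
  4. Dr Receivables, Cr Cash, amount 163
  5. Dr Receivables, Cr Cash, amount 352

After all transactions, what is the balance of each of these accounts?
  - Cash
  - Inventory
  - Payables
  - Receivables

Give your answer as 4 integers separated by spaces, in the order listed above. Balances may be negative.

After txn 1 (Dr Payables, Cr Inventory, amount 233): Inventory=-233 Payables=233
After txn 2 (Dr Receivables, Cr Inventory, amount 52): Inventory=-285 Payables=233 Receivables=52
After txn 3 (Dr Inventory, Cr Cash, amount 108): Cash=-108 Inventory=-177 Payables=233 Receivables=52
After txn 4 (Dr Receivables, Cr Cash, amount 163): Cash=-271 Inventory=-177 Payables=233 Receivables=215
After txn 5 (Dr Receivables, Cr Cash, amount 352): Cash=-623 Inventory=-177 Payables=233 Receivables=567

Answer: -623 -177 233 567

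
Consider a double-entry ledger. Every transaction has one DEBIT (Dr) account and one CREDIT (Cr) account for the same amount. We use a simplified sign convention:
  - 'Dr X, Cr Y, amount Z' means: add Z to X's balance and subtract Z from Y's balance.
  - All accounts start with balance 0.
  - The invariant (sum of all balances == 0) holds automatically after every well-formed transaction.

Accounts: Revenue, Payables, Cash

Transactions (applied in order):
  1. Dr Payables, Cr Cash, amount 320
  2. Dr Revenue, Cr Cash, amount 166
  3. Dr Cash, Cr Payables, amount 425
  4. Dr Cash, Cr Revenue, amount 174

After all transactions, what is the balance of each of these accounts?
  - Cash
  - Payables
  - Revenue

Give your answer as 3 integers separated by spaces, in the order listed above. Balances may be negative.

After txn 1 (Dr Payables, Cr Cash, amount 320): Cash=-320 Payables=320
After txn 2 (Dr Revenue, Cr Cash, amount 166): Cash=-486 Payables=320 Revenue=166
After txn 3 (Dr Cash, Cr Payables, amount 425): Cash=-61 Payables=-105 Revenue=166
After txn 4 (Dr Cash, Cr Revenue, amount 174): Cash=113 Payables=-105 Revenue=-8

Answer: 113 -105 -8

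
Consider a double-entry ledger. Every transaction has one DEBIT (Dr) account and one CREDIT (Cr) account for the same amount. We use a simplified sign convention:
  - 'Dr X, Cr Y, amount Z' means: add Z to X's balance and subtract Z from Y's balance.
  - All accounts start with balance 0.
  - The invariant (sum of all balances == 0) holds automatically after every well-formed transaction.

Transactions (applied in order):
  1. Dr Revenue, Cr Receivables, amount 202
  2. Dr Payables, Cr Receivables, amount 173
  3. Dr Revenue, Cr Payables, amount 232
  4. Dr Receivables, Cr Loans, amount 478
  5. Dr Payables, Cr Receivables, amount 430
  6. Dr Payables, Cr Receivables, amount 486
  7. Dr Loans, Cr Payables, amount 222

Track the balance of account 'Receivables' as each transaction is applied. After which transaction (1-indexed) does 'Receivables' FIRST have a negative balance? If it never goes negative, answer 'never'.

After txn 1: Receivables=-202

Answer: 1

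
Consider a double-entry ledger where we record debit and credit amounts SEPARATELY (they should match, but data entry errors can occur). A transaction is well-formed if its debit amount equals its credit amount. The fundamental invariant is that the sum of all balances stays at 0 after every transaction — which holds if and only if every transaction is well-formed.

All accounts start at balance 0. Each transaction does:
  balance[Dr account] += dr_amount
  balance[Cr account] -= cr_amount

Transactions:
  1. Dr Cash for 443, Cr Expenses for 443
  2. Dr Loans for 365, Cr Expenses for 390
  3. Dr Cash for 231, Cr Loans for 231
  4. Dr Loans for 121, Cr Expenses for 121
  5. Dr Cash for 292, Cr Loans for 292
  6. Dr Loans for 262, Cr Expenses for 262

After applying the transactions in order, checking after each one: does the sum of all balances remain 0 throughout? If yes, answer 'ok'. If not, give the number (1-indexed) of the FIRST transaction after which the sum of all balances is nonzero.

Answer: 2

Derivation:
After txn 1: dr=443 cr=443 sum_balances=0
After txn 2: dr=365 cr=390 sum_balances=-25
After txn 3: dr=231 cr=231 sum_balances=-25
After txn 4: dr=121 cr=121 sum_balances=-25
After txn 5: dr=292 cr=292 sum_balances=-25
After txn 6: dr=262 cr=262 sum_balances=-25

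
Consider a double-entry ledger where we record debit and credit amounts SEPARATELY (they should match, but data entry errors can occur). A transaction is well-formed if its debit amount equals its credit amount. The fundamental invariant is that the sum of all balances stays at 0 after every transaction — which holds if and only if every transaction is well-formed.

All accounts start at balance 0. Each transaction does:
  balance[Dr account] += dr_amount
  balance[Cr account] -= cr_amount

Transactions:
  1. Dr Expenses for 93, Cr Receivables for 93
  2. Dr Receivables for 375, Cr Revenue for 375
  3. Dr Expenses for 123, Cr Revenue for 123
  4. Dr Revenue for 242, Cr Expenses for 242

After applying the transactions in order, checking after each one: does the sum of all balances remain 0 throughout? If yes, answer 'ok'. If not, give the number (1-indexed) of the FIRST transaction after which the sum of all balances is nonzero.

After txn 1: dr=93 cr=93 sum_balances=0
After txn 2: dr=375 cr=375 sum_balances=0
After txn 3: dr=123 cr=123 sum_balances=0
After txn 4: dr=242 cr=242 sum_balances=0

Answer: ok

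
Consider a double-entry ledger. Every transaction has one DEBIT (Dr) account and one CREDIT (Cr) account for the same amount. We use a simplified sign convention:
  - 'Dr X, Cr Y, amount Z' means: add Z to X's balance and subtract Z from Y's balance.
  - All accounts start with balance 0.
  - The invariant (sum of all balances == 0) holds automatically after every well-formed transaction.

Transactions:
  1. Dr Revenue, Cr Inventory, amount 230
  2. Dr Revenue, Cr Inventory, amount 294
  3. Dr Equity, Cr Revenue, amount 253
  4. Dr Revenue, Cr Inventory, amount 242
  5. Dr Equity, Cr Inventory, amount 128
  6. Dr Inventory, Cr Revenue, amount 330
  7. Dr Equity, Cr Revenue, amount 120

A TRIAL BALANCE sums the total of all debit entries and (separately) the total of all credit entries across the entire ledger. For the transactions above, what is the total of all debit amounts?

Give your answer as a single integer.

Txn 1: debit+=230
Txn 2: debit+=294
Txn 3: debit+=253
Txn 4: debit+=242
Txn 5: debit+=128
Txn 6: debit+=330
Txn 7: debit+=120
Total debits = 1597

Answer: 1597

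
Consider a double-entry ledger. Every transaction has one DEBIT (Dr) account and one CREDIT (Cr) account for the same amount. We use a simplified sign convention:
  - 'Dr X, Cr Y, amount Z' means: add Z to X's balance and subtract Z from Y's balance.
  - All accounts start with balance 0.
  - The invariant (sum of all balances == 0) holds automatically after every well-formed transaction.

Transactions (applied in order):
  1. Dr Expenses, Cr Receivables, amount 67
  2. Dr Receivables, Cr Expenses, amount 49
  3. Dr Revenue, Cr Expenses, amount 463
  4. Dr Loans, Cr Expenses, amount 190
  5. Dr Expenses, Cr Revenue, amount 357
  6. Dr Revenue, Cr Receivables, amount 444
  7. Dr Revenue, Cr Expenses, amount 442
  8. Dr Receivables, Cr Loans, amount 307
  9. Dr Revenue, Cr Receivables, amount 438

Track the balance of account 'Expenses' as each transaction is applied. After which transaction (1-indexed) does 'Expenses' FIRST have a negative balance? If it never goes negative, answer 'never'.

After txn 1: Expenses=67
After txn 2: Expenses=18
After txn 3: Expenses=-445

Answer: 3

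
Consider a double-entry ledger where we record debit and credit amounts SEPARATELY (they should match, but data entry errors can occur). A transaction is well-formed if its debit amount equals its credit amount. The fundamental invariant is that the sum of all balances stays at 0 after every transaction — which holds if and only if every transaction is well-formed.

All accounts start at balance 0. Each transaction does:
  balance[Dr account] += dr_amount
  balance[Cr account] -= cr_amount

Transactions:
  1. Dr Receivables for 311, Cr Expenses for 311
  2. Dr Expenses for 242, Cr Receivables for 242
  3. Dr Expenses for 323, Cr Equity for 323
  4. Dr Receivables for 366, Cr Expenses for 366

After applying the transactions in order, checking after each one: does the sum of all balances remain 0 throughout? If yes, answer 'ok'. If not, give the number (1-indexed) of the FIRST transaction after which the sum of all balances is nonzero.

Answer: ok

Derivation:
After txn 1: dr=311 cr=311 sum_balances=0
After txn 2: dr=242 cr=242 sum_balances=0
After txn 3: dr=323 cr=323 sum_balances=0
After txn 4: dr=366 cr=366 sum_balances=0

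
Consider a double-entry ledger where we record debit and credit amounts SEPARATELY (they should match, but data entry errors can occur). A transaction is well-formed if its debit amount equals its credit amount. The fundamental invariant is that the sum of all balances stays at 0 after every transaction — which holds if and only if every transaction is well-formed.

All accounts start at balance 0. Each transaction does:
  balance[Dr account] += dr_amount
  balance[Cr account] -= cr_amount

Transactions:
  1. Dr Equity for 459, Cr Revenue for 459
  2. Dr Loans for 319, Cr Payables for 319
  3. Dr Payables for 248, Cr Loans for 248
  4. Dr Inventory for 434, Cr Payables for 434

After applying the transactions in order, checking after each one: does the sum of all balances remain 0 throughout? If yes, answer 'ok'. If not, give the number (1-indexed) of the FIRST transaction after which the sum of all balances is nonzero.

Answer: ok

Derivation:
After txn 1: dr=459 cr=459 sum_balances=0
After txn 2: dr=319 cr=319 sum_balances=0
After txn 3: dr=248 cr=248 sum_balances=0
After txn 4: dr=434 cr=434 sum_balances=0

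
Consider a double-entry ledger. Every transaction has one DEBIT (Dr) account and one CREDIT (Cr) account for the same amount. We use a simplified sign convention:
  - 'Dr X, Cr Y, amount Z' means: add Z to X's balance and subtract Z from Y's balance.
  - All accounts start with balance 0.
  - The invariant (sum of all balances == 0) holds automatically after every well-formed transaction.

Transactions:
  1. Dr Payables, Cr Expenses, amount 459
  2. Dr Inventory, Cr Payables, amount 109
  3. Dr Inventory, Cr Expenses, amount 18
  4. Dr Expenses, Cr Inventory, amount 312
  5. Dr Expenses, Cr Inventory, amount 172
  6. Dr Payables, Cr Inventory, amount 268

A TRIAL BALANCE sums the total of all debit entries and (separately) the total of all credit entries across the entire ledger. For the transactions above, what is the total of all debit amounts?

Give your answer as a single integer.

Txn 1: debit+=459
Txn 2: debit+=109
Txn 3: debit+=18
Txn 4: debit+=312
Txn 5: debit+=172
Txn 6: debit+=268
Total debits = 1338

Answer: 1338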